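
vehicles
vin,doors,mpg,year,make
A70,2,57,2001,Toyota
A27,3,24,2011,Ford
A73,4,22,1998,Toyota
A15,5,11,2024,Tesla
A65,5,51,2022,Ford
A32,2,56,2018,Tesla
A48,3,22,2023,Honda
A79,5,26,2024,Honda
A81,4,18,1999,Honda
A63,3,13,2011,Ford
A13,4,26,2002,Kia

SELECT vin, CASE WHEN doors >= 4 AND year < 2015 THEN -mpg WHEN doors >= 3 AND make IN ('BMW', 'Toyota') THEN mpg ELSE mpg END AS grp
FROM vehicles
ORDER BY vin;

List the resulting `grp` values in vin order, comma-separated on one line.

-26, 11, 24, 56, 22, 13, 51, 57, -22, 26, -18

vin=A13: doors >= 4 AND year < 2015 → -26
vin=A15: ELSE → 11
vin=A27: ELSE → 24
vin=A32: ELSE → 56
vin=A48: ELSE → 22
vin=A63: ELSE → 13
vin=A65: ELSE → 51
vin=A70: ELSE → 57
vin=A73: doors >= 4 AND year < 2015 → -22
vin=A79: ELSE → 26
vin=A81: doors >= 4 AND year < 2015 → -18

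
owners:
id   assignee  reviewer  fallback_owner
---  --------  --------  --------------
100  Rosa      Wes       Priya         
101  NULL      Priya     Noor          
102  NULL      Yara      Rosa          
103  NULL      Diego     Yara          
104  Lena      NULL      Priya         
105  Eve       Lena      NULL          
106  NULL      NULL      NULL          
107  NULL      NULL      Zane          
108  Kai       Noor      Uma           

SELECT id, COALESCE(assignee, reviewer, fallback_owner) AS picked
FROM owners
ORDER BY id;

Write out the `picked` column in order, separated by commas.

id=100: assignee=Rosa → Rosa
id=101: assignee=NULL, reviewer=Priya → Priya
id=102: assignee=NULL, reviewer=Yara → Yara
id=103: assignee=NULL, reviewer=Diego → Diego
id=104: assignee=Lena → Lena
id=105: assignee=Eve → Eve
id=106: assignee=NULL, reviewer=NULL, fallback_owner=NULL (all NULL) → NULL
id=107: assignee=NULL, reviewer=NULL, fallback_owner=Zane → Zane
id=108: assignee=Kai → Kai

Rosa, Priya, Yara, Diego, Lena, Eve, NULL, Zane, Kai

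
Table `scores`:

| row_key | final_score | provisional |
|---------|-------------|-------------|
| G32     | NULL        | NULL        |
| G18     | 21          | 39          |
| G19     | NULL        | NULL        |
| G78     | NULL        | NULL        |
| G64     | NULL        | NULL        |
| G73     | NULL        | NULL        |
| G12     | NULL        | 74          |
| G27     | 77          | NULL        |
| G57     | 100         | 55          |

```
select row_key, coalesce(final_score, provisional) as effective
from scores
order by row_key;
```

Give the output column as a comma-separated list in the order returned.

74, 21, NULL, 77, NULL, 100, NULL, NULL, NULL

row_key=G12: final_score=NULL, provisional=74 → 74
row_key=G18: final_score=21 → 21
row_key=G19: final_score=NULL, provisional=NULL (all NULL) → NULL
row_key=G27: final_score=77 → 77
row_key=G32: final_score=NULL, provisional=NULL (all NULL) → NULL
row_key=G57: final_score=100 → 100
row_key=G64: final_score=NULL, provisional=NULL (all NULL) → NULL
row_key=G73: final_score=NULL, provisional=NULL (all NULL) → NULL
row_key=G78: final_score=NULL, provisional=NULL (all NULL) → NULL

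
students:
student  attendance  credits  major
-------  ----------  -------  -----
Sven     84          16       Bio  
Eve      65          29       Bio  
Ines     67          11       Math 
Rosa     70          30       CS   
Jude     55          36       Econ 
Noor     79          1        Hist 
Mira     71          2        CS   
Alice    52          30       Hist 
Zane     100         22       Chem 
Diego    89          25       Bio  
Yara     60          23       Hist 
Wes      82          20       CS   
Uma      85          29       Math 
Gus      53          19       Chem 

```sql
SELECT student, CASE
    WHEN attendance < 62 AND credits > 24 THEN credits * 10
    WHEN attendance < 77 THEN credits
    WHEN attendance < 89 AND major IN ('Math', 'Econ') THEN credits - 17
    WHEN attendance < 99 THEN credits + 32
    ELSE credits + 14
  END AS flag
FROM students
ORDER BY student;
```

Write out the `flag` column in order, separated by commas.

300, 57, 29, 19, 11, 360, 2, 33, 30, 48, 12, 52, 23, 36

student=Alice: attendance < 62 AND credits > 24 → 300
student=Diego: attendance < 99 → 57
student=Eve: attendance < 77 → 29
student=Gus: attendance < 77 → 19
student=Ines: attendance < 77 → 11
student=Jude: attendance < 62 AND credits > 24 → 360
student=Mira: attendance < 77 → 2
student=Noor: attendance < 99 → 33
student=Rosa: attendance < 77 → 30
student=Sven: attendance < 99 → 48
student=Uma: attendance < 89 AND major IN ('Math', 'Econ') → 12
student=Wes: attendance < 99 → 52
student=Yara: attendance < 77 → 23
student=Zane: ELSE → 36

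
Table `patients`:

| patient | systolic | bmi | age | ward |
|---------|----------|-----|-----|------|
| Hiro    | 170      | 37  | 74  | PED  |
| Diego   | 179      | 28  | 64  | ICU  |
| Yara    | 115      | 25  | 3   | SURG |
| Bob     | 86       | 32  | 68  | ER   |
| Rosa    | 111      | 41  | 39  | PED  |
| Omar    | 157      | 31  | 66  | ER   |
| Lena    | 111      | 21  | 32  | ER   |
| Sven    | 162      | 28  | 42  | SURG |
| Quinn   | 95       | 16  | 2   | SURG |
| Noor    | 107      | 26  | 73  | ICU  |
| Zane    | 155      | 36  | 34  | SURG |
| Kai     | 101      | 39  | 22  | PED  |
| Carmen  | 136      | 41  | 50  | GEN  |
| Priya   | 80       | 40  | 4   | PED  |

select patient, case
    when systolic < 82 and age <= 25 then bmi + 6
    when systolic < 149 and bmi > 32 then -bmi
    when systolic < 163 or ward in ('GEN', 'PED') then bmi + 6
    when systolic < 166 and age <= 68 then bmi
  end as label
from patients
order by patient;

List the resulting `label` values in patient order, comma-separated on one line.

38, -41, NULL, 43, -39, 27, 32, 37, 46, 22, -41, 34, 31, 42

patient=Bob: systolic < 163 or ward in ('GEN', 'PED') → 38
patient=Carmen: systolic < 149 and bmi > 32 → -41
patient=Diego: (no match → NULL) → NULL
patient=Hiro: systolic < 163 or ward in ('GEN', 'PED') → 43
patient=Kai: systolic < 149 and bmi > 32 → -39
patient=Lena: systolic < 163 or ward in ('GEN', 'PED') → 27
patient=Noor: systolic < 163 or ward in ('GEN', 'PED') → 32
patient=Omar: systolic < 163 or ward in ('GEN', 'PED') → 37
patient=Priya: systolic < 82 and age <= 25 → 46
patient=Quinn: systolic < 163 or ward in ('GEN', 'PED') → 22
patient=Rosa: systolic < 149 and bmi > 32 → -41
patient=Sven: systolic < 163 or ward in ('GEN', 'PED') → 34
patient=Yara: systolic < 163 or ward in ('GEN', 'PED') → 31
patient=Zane: systolic < 163 or ward in ('GEN', 'PED') → 42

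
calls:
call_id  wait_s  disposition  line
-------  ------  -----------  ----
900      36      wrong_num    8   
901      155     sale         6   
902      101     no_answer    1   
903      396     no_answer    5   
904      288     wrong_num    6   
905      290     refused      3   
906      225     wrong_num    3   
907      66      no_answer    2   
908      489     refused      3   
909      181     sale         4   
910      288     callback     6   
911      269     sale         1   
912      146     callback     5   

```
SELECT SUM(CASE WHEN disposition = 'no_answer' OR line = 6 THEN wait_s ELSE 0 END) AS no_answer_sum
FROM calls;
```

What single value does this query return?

1294

call_id=900: ✗
call_id=901: ✓ → 155
call_id=902: ✓ → 101
call_id=903: ✓ → 396
call_id=904: ✓ → 288
call_id=905: ✗
call_id=906: ✗
call_id=907: ✓ → 66
call_id=908: ✗
call_id=909: ✗
call_id=910: ✓ → 288
call_id=911: ✗
call_id=912: ✗
no_answer_sum = 155 + 101 + 396 + 288 + 66 + 288 = 1294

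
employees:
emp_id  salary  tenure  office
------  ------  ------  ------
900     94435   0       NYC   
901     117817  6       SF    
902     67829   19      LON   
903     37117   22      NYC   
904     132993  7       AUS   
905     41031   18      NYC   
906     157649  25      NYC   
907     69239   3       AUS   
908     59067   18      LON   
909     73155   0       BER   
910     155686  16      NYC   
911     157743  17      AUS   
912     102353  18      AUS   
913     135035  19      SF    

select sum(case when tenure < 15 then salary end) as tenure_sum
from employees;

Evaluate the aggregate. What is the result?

487639

emp_id=900: ✓ → 94435
emp_id=901: ✓ → 117817
emp_id=902: ✗
emp_id=903: ✗
emp_id=904: ✓ → 132993
emp_id=905: ✗
emp_id=906: ✗
emp_id=907: ✓ → 69239
emp_id=908: ✗
emp_id=909: ✓ → 73155
emp_id=910: ✗
emp_id=911: ✗
emp_id=912: ✗
emp_id=913: ✗
tenure_sum = 94435 + 117817 + 132993 + 69239 + 73155 = 487639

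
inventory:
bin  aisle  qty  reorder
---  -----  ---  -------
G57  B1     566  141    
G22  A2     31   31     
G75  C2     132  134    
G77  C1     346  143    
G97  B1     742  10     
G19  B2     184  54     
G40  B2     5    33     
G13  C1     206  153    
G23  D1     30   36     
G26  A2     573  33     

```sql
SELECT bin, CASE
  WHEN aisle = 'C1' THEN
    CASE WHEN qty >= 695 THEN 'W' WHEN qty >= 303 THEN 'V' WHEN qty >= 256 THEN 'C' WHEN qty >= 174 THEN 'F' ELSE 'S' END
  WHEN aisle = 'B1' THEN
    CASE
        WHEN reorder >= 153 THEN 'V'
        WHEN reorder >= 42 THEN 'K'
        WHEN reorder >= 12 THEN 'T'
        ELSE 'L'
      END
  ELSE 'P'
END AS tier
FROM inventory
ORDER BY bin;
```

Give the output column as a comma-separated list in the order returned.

F, P, P, P, P, P, K, P, V, L

bin=G13: aisle='C1' → inner[qty >= 174] → F
bin=G19: aisle='B2' → outer ELSE → P
bin=G22: aisle='A2' → outer ELSE → P
bin=G23: aisle='D1' → outer ELSE → P
bin=G26: aisle='A2' → outer ELSE → P
bin=G40: aisle='B2' → outer ELSE → P
bin=G57: aisle='B1' → inner[reorder >= 42] → K
bin=G75: aisle='C2' → outer ELSE → P
bin=G77: aisle='C1' → inner[qty >= 303] → V
bin=G97: aisle='B1' → inner[ELSE] → L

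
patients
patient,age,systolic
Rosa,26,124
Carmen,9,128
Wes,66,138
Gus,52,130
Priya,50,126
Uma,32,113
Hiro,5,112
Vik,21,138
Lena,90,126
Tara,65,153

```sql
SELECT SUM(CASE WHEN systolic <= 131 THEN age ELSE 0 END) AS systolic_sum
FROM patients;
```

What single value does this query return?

264

patient=Rosa: ✓ → 26
patient=Carmen: ✓ → 9
patient=Wes: ✗
patient=Gus: ✓ → 52
patient=Priya: ✓ → 50
patient=Uma: ✓ → 32
patient=Hiro: ✓ → 5
patient=Vik: ✗
patient=Lena: ✓ → 90
patient=Tara: ✗
systolic_sum = 26 + 9 + 52 + 50 + 32 + 5 + 90 = 264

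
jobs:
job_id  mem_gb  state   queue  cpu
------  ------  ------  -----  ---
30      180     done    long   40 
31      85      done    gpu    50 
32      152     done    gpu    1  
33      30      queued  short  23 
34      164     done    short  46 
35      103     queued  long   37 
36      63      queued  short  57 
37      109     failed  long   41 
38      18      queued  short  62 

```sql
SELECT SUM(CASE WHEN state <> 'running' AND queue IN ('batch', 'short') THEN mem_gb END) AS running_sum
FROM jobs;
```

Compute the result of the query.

job_id=30: ✗
job_id=31: ✗
job_id=32: ✗
job_id=33: ✓ → 30
job_id=34: ✓ → 164
job_id=35: ✗
job_id=36: ✓ → 63
job_id=37: ✗
job_id=38: ✓ → 18
running_sum = 30 + 164 + 63 + 18 = 275

275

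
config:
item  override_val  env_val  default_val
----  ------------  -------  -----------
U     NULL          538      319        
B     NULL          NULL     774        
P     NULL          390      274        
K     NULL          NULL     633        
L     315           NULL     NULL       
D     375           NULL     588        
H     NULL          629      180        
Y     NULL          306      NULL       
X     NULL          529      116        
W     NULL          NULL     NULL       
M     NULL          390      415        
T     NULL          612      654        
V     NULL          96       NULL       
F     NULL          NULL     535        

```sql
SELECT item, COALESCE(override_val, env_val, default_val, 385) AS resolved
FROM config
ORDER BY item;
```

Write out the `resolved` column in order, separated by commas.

774, 375, 535, 629, 633, 315, 390, 390, 612, 538, 96, 385, 529, 306

item=B: override_val=NULL, env_val=NULL, default_val=774 → 774
item=D: override_val=375 → 375
item=F: override_val=NULL, env_val=NULL, default_val=535 → 535
item=H: override_val=NULL, env_val=629 → 629
item=K: override_val=NULL, env_val=NULL, default_val=633 → 633
item=L: override_val=315 → 315
item=M: override_val=NULL, env_val=390 → 390
item=P: override_val=NULL, env_val=390 → 390
item=T: override_val=NULL, env_val=612 → 612
item=U: override_val=NULL, env_val=538 → 538
item=V: override_val=NULL, env_val=96 → 96
item=W: override_val=NULL, env_val=NULL, default_val=NULL, → literal 385 → 385
item=X: override_val=NULL, env_val=529 → 529
item=Y: override_val=NULL, env_val=306 → 306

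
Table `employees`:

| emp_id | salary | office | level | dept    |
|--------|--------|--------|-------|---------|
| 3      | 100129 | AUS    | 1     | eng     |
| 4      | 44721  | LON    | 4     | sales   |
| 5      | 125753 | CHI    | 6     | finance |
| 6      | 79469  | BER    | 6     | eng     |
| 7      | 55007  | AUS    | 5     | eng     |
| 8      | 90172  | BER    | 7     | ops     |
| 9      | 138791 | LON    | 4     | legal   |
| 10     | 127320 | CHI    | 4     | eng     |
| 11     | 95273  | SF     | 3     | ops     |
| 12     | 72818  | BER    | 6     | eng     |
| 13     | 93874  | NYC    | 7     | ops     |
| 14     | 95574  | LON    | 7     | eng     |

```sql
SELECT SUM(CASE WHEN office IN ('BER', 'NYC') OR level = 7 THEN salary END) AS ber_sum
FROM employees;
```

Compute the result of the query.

emp_id=3: ✗
emp_id=4: ✗
emp_id=5: ✗
emp_id=6: ✓ → 79469
emp_id=7: ✗
emp_id=8: ✓ → 90172
emp_id=9: ✗
emp_id=10: ✗
emp_id=11: ✗
emp_id=12: ✓ → 72818
emp_id=13: ✓ → 93874
emp_id=14: ✓ → 95574
ber_sum = 79469 + 90172 + 72818 + 93874 + 95574 = 431907

431907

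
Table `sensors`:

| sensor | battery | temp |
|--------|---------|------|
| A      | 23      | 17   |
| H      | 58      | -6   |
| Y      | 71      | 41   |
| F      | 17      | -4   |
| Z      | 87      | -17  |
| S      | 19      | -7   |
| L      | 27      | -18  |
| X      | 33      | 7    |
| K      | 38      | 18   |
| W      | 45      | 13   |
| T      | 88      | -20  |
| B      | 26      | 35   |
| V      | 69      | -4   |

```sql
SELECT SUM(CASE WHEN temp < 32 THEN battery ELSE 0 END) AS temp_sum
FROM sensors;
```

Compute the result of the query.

sensor=A: ✓ → 23
sensor=H: ✓ → 58
sensor=Y: ✗
sensor=F: ✓ → 17
sensor=Z: ✓ → 87
sensor=S: ✓ → 19
sensor=L: ✓ → 27
sensor=X: ✓ → 33
sensor=K: ✓ → 38
sensor=W: ✓ → 45
sensor=T: ✓ → 88
sensor=B: ✗
sensor=V: ✓ → 69
temp_sum = 23 + 58 + 17 + 87 + 19 + 27 + 33 + 38 + 45 + 88 + 69 = 504

504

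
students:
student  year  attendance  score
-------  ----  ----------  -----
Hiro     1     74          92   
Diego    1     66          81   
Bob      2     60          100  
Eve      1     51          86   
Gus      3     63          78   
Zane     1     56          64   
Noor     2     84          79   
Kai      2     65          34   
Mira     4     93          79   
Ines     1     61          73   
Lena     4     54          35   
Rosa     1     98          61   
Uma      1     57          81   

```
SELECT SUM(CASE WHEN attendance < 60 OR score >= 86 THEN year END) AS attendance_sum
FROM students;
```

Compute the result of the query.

10

student=Hiro: ✓ → 1
student=Diego: ✗
student=Bob: ✓ → 2
student=Eve: ✓ → 1
student=Gus: ✗
student=Zane: ✓ → 1
student=Noor: ✗
student=Kai: ✗
student=Mira: ✗
student=Ines: ✗
student=Lena: ✓ → 4
student=Rosa: ✗
student=Uma: ✓ → 1
attendance_sum = 1 + 2 + 1 + 1 + 4 + 1 = 10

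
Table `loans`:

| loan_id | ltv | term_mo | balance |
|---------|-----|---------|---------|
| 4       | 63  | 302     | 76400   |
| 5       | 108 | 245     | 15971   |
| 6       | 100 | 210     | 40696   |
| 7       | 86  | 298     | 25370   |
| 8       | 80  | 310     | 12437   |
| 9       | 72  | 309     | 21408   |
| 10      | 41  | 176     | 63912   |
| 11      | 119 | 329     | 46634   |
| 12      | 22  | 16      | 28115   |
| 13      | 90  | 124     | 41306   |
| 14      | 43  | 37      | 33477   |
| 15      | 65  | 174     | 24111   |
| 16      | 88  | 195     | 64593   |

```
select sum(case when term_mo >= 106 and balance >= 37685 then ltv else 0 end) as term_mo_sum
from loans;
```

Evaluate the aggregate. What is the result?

501

loan_id=4: ✓ → 63
loan_id=5: ✗
loan_id=6: ✓ → 100
loan_id=7: ✗
loan_id=8: ✗
loan_id=9: ✗
loan_id=10: ✓ → 41
loan_id=11: ✓ → 119
loan_id=12: ✗
loan_id=13: ✓ → 90
loan_id=14: ✗
loan_id=15: ✗
loan_id=16: ✓ → 88
term_mo_sum = 63 + 100 + 41 + 119 + 90 + 88 = 501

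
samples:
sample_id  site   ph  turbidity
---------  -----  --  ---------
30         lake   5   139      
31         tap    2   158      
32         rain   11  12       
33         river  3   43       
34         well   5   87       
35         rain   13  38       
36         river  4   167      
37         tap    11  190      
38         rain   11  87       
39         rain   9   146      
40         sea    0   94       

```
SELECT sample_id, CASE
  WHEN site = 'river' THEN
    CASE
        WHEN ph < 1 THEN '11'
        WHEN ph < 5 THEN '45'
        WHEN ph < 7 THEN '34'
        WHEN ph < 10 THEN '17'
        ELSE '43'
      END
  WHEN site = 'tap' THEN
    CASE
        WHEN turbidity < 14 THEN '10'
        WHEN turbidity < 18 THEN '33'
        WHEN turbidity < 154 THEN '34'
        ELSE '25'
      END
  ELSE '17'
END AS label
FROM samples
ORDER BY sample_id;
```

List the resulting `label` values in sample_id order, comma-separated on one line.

sample_id=30: site='lake' → outer ELSE → 17
sample_id=31: site='tap' → inner[ELSE] → 25
sample_id=32: site='rain' → outer ELSE → 17
sample_id=33: site='river' → inner[ph < 5] → 45
sample_id=34: site='well' → outer ELSE → 17
sample_id=35: site='rain' → outer ELSE → 17
sample_id=36: site='river' → inner[ph < 5] → 45
sample_id=37: site='tap' → inner[ELSE] → 25
sample_id=38: site='rain' → outer ELSE → 17
sample_id=39: site='rain' → outer ELSE → 17
sample_id=40: site='sea' → outer ELSE → 17

17, 25, 17, 45, 17, 17, 45, 25, 17, 17, 17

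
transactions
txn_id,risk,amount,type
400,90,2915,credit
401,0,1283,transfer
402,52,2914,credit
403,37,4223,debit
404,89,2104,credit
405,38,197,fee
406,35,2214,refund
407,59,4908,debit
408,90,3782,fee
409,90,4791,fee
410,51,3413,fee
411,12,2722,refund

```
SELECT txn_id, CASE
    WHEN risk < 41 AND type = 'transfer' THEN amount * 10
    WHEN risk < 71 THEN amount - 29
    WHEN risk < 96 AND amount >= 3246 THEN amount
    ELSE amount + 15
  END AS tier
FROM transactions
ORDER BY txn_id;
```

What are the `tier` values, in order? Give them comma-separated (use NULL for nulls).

2930, 12830, 2885, 4194, 2119, 168, 2185, 4879, 3782, 4791, 3384, 2693

txn_id=400: ELSE → 2930
txn_id=401: risk < 41 AND type = 'transfer' → 12830
txn_id=402: risk < 71 → 2885
txn_id=403: risk < 71 → 4194
txn_id=404: ELSE → 2119
txn_id=405: risk < 71 → 168
txn_id=406: risk < 71 → 2185
txn_id=407: risk < 71 → 4879
txn_id=408: risk < 96 AND amount >= 3246 → 3782
txn_id=409: risk < 96 AND amount >= 3246 → 4791
txn_id=410: risk < 71 → 3384
txn_id=411: risk < 71 → 2693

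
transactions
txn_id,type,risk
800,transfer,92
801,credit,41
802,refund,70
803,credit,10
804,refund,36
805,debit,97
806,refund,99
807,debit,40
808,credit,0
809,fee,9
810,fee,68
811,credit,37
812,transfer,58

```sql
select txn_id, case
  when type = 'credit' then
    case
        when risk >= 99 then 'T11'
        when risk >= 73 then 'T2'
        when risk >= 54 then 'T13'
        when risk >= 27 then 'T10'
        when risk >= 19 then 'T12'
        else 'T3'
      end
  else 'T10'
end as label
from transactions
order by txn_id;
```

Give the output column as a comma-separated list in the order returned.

txn_id=800: type='transfer' → outer ELSE → T10
txn_id=801: type='credit' → inner[risk >= 27] → T10
txn_id=802: type='refund' → outer ELSE → T10
txn_id=803: type='credit' → inner[ELSE] → T3
txn_id=804: type='refund' → outer ELSE → T10
txn_id=805: type='debit' → outer ELSE → T10
txn_id=806: type='refund' → outer ELSE → T10
txn_id=807: type='debit' → outer ELSE → T10
txn_id=808: type='credit' → inner[ELSE] → T3
txn_id=809: type='fee' → outer ELSE → T10
txn_id=810: type='fee' → outer ELSE → T10
txn_id=811: type='credit' → inner[risk >= 27] → T10
txn_id=812: type='transfer' → outer ELSE → T10

T10, T10, T10, T3, T10, T10, T10, T10, T3, T10, T10, T10, T10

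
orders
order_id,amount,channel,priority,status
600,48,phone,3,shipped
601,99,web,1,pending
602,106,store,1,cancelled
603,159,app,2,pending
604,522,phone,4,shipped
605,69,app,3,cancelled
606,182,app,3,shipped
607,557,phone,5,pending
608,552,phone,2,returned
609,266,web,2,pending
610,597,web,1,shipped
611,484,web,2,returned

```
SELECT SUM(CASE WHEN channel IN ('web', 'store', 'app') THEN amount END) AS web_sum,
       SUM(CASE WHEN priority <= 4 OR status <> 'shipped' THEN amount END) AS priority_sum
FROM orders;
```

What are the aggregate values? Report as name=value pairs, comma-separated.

web_sum=1962, priority_sum=3641

[web_sum: channel IN ('web', 'store', 'app')]
order_id=600: ✗
order_id=601: ✓ → 99
order_id=602: ✓ → 106
order_id=603: ✓ → 159
order_id=604: ✗
order_id=605: ✓ → 69
order_id=606: ✓ → 182
order_id=607: ✗
order_id=608: ✗
order_id=609: ✓ → 266
order_id=610: ✓ → 597
order_id=611: ✓ → 484
web_sum = 99 + 106 + 159 + 69 + 182 + 266 + 597 + 484 = 1962
—
[priority_sum: priority <= 4 OR status <> 'shipped']
order_id=600: ✓ → 48
order_id=601: ✓ → 99
order_id=602: ✓ → 106
order_id=603: ✓ → 159
order_id=604: ✓ → 522
order_id=605: ✓ → 69
order_id=606: ✓ → 182
order_id=607: ✓ → 557
order_id=608: ✓ → 552
order_id=609: ✓ → 266
order_id=610: ✓ → 597
order_id=611: ✓ → 484
priority_sum = 48 + 99 + 106 + 159 + 522 + 69 + 182 + 557 + 552 + 266 + 597 + 484 = 3641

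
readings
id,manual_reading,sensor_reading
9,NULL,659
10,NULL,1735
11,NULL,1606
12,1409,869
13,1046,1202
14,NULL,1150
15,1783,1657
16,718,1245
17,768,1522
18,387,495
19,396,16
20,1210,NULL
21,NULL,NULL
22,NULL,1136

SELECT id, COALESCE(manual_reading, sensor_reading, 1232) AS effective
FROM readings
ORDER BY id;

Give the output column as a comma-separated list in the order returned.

id=9: manual_reading=NULL, sensor_reading=659 → 659
id=10: manual_reading=NULL, sensor_reading=1735 → 1735
id=11: manual_reading=NULL, sensor_reading=1606 → 1606
id=12: manual_reading=1409 → 1409
id=13: manual_reading=1046 → 1046
id=14: manual_reading=NULL, sensor_reading=1150 → 1150
id=15: manual_reading=1783 → 1783
id=16: manual_reading=718 → 718
id=17: manual_reading=768 → 768
id=18: manual_reading=387 → 387
id=19: manual_reading=396 → 396
id=20: manual_reading=1210 → 1210
id=21: manual_reading=NULL, sensor_reading=NULL, → literal 1232 → 1232
id=22: manual_reading=NULL, sensor_reading=1136 → 1136

659, 1735, 1606, 1409, 1046, 1150, 1783, 718, 768, 387, 396, 1210, 1232, 1136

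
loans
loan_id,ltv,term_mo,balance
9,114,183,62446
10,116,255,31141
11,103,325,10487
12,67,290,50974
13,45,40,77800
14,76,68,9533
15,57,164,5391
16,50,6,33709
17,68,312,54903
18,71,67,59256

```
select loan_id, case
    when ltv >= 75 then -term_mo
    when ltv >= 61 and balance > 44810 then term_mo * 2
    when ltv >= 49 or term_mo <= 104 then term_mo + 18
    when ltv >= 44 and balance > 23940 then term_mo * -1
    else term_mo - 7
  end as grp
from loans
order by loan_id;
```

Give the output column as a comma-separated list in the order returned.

loan_id=9: ltv >= 75 → -183
loan_id=10: ltv >= 75 → -255
loan_id=11: ltv >= 75 → -325
loan_id=12: ltv >= 61 and balance > 44810 → 580
loan_id=13: ltv >= 49 or term_mo <= 104 → 58
loan_id=14: ltv >= 75 → -68
loan_id=15: ltv >= 49 or term_mo <= 104 → 182
loan_id=16: ltv >= 49 or term_mo <= 104 → 24
loan_id=17: ltv >= 61 and balance > 44810 → 624
loan_id=18: ltv >= 61 and balance > 44810 → 134

-183, -255, -325, 580, 58, -68, 182, 24, 624, 134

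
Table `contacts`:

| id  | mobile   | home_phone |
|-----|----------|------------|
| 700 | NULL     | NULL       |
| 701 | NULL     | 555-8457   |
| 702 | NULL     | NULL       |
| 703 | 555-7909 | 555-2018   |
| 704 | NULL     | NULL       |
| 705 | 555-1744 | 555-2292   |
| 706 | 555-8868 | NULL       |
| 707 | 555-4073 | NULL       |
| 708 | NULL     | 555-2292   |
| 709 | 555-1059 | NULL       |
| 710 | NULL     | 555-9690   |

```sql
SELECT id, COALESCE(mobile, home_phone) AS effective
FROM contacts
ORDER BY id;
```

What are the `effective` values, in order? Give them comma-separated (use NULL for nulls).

NULL, 555-8457, NULL, 555-7909, NULL, 555-1744, 555-8868, 555-4073, 555-2292, 555-1059, 555-9690

id=700: mobile=NULL, home_phone=NULL (all NULL) → NULL
id=701: mobile=NULL, home_phone=555-8457 → 555-8457
id=702: mobile=NULL, home_phone=NULL (all NULL) → NULL
id=703: mobile=555-7909 → 555-7909
id=704: mobile=NULL, home_phone=NULL (all NULL) → NULL
id=705: mobile=555-1744 → 555-1744
id=706: mobile=555-8868 → 555-8868
id=707: mobile=555-4073 → 555-4073
id=708: mobile=NULL, home_phone=555-2292 → 555-2292
id=709: mobile=555-1059 → 555-1059
id=710: mobile=NULL, home_phone=555-9690 → 555-9690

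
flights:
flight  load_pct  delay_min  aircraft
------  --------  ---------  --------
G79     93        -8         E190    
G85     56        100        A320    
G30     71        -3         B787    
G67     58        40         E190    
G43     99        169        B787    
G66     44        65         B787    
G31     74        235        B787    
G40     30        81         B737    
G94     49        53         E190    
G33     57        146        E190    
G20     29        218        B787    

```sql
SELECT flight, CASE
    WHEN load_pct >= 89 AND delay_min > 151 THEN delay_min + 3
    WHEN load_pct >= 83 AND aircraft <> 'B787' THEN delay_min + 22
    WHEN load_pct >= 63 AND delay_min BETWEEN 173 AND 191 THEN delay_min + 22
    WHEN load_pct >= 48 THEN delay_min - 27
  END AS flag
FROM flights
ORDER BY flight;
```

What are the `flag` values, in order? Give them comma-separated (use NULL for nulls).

flight=G20: (no match → NULL) → NULL
flight=G30: load_pct >= 48 → -30
flight=G31: load_pct >= 48 → 208
flight=G33: load_pct >= 48 → 119
flight=G40: (no match → NULL) → NULL
flight=G43: load_pct >= 89 AND delay_min > 151 → 172
flight=G66: (no match → NULL) → NULL
flight=G67: load_pct >= 48 → 13
flight=G79: load_pct >= 83 AND aircraft <> 'B787' → 14
flight=G85: load_pct >= 48 → 73
flight=G94: load_pct >= 48 → 26

NULL, -30, 208, 119, NULL, 172, NULL, 13, 14, 73, 26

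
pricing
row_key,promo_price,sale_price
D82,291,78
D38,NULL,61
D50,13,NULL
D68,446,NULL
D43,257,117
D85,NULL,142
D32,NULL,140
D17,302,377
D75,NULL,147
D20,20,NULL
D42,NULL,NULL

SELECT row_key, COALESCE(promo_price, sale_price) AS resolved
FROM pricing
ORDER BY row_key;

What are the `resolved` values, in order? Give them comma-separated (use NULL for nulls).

302, 20, 140, 61, NULL, 257, 13, 446, 147, 291, 142

row_key=D17: promo_price=302 → 302
row_key=D20: promo_price=20 → 20
row_key=D32: promo_price=NULL, sale_price=140 → 140
row_key=D38: promo_price=NULL, sale_price=61 → 61
row_key=D42: promo_price=NULL, sale_price=NULL (all NULL) → NULL
row_key=D43: promo_price=257 → 257
row_key=D50: promo_price=13 → 13
row_key=D68: promo_price=446 → 446
row_key=D75: promo_price=NULL, sale_price=147 → 147
row_key=D82: promo_price=291 → 291
row_key=D85: promo_price=NULL, sale_price=142 → 142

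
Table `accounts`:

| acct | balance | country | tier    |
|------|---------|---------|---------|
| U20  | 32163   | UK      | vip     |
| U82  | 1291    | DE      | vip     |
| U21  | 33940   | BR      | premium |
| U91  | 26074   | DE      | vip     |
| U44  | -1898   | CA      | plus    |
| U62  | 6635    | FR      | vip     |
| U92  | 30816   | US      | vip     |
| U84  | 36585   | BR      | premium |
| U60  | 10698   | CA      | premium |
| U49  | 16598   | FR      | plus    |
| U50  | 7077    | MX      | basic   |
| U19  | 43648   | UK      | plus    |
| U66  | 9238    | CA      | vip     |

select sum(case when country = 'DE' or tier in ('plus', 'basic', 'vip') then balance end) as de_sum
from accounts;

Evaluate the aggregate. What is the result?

acct=U20: ✓ → 32163
acct=U82: ✓ → 1291
acct=U21: ✗
acct=U91: ✓ → 26074
acct=U44: ✓ → -1898
acct=U62: ✓ → 6635
acct=U92: ✓ → 30816
acct=U84: ✗
acct=U60: ✗
acct=U49: ✓ → 16598
acct=U50: ✓ → 7077
acct=U19: ✓ → 43648
acct=U66: ✓ → 9238
de_sum = 32163 + 1291 + 26074 + -1898 + 6635 + 30816 + 16598 + 7077 + 43648 + 9238 = 171642

171642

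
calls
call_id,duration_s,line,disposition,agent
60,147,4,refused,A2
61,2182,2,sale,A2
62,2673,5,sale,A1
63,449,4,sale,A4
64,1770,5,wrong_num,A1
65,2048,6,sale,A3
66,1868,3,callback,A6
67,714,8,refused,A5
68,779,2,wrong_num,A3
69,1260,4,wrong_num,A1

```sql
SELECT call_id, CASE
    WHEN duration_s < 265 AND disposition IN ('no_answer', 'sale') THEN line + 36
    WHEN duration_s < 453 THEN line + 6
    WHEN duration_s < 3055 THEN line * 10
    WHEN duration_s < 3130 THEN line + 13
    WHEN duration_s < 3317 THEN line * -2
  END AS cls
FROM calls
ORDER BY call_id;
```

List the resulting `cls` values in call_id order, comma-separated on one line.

call_id=60: duration_s < 453 → 10
call_id=61: duration_s < 3055 → 20
call_id=62: duration_s < 3055 → 50
call_id=63: duration_s < 453 → 10
call_id=64: duration_s < 3055 → 50
call_id=65: duration_s < 3055 → 60
call_id=66: duration_s < 3055 → 30
call_id=67: duration_s < 3055 → 80
call_id=68: duration_s < 3055 → 20
call_id=69: duration_s < 3055 → 40

10, 20, 50, 10, 50, 60, 30, 80, 20, 40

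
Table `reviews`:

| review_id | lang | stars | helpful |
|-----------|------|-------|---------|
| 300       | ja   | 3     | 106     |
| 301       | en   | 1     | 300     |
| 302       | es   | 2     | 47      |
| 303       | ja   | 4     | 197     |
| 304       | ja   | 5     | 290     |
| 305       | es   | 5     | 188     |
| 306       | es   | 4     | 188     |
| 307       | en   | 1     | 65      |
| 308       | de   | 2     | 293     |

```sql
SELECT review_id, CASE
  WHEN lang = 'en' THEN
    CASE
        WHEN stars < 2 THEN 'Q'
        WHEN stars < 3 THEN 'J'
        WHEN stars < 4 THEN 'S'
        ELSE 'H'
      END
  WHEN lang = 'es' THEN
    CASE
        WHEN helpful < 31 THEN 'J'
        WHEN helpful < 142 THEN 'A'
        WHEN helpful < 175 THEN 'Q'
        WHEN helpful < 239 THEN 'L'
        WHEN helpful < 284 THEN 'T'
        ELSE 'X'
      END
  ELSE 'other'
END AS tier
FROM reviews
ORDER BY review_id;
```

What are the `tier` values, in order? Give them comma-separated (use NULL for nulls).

other, Q, A, other, other, L, L, Q, other

review_id=300: lang='ja' → outer ELSE → other
review_id=301: lang='en' → inner[stars < 2] → Q
review_id=302: lang='es' → inner[helpful < 142] → A
review_id=303: lang='ja' → outer ELSE → other
review_id=304: lang='ja' → outer ELSE → other
review_id=305: lang='es' → inner[helpful < 239] → L
review_id=306: lang='es' → inner[helpful < 239] → L
review_id=307: lang='en' → inner[stars < 2] → Q
review_id=308: lang='de' → outer ELSE → other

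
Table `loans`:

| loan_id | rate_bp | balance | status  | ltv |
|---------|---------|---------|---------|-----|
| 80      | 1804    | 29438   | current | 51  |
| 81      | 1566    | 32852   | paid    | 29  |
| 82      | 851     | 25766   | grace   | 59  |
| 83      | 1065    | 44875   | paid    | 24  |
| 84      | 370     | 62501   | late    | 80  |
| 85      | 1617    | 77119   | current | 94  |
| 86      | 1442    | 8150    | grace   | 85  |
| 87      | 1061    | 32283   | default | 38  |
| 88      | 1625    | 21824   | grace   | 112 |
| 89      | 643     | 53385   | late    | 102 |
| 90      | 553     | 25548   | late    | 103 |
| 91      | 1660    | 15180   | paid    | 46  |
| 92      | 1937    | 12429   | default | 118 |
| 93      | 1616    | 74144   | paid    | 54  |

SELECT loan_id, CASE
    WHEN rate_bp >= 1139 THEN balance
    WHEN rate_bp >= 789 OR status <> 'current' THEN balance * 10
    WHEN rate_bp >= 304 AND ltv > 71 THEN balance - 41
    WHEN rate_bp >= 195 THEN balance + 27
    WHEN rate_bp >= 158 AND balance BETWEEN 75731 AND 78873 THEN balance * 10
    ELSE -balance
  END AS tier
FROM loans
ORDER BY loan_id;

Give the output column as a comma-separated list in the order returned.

29438, 32852, 257660, 448750, 625010, 77119, 8150, 322830, 21824, 533850, 255480, 15180, 12429, 74144

loan_id=80: rate_bp >= 1139 → 29438
loan_id=81: rate_bp >= 1139 → 32852
loan_id=82: rate_bp >= 789 OR status <> 'current' → 257660
loan_id=83: rate_bp >= 789 OR status <> 'current' → 448750
loan_id=84: rate_bp >= 789 OR status <> 'current' → 625010
loan_id=85: rate_bp >= 1139 → 77119
loan_id=86: rate_bp >= 1139 → 8150
loan_id=87: rate_bp >= 789 OR status <> 'current' → 322830
loan_id=88: rate_bp >= 1139 → 21824
loan_id=89: rate_bp >= 789 OR status <> 'current' → 533850
loan_id=90: rate_bp >= 789 OR status <> 'current' → 255480
loan_id=91: rate_bp >= 1139 → 15180
loan_id=92: rate_bp >= 1139 → 12429
loan_id=93: rate_bp >= 1139 → 74144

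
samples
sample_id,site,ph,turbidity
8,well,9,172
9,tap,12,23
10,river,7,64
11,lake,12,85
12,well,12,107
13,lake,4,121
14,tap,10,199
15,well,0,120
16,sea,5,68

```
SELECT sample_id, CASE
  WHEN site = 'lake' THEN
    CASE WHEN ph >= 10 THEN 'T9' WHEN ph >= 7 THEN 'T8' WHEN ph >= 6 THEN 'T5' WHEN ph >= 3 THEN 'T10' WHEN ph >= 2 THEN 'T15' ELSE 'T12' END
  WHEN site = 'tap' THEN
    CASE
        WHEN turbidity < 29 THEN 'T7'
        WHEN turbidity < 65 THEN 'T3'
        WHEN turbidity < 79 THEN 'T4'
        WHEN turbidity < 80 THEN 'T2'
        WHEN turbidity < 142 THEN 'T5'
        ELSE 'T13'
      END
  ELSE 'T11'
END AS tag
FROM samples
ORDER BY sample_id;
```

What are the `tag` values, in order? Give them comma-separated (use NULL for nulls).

sample_id=8: site='well' → outer ELSE → T11
sample_id=9: site='tap' → inner[turbidity < 29] → T7
sample_id=10: site='river' → outer ELSE → T11
sample_id=11: site='lake' → inner[ph >= 10] → T9
sample_id=12: site='well' → outer ELSE → T11
sample_id=13: site='lake' → inner[ph >= 3] → T10
sample_id=14: site='tap' → inner[ELSE] → T13
sample_id=15: site='well' → outer ELSE → T11
sample_id=16: site='sea' → outer ELSE → T11

T11, T7, T11, T9, T11, T10, T13, T11, T11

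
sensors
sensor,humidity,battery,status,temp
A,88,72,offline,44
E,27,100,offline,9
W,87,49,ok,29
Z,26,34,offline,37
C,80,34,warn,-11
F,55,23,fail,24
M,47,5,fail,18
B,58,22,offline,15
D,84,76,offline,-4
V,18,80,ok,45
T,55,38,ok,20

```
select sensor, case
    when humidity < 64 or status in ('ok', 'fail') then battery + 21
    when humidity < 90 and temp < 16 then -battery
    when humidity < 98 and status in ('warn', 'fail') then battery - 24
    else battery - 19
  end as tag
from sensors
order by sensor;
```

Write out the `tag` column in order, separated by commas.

sensor=A: ELSE → 53
sensor=B: humidity < 64 or status in ('ok', 'fail') → 43
sensor=C: humidity < 90 and temp < 16 → -34
sensor=D: humidity < 90 and temp < 16 → -76
sensor=E: humidity < 64 or status in ('ok', 'fail') → 121
sensor=F: humidity < 64 or status in ('ok', 'fail') → 44
sensor=M: humidity < 64 or status in ('ok', 'fail') → 26
sensor=T: humidity < 64 or status in ('ok', 'fail') → 59
sensor=V: humidity < 64 or status in ('ok', 'fail') → 101
sensor=W: humidity < 64 or status in ('ok', 'fail') → 70
sensor=Z: humidity < 64 or status in ('ok', 'fail') → 55

53, 43, -34, -76, 121, 44, 26, 59, 101, 70, 55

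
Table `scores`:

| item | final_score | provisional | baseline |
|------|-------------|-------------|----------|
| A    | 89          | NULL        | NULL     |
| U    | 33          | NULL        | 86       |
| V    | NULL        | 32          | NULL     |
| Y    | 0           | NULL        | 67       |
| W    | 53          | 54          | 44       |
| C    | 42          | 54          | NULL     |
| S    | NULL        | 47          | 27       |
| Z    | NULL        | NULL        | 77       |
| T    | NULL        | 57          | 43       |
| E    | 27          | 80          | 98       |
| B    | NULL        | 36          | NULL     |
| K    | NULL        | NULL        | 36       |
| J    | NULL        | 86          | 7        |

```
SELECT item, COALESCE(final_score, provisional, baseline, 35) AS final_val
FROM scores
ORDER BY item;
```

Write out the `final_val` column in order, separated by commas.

item=A: final_score=89 → 89
item=B: final_score=NULL, provisional=36 → 36
item=C: final_score=42 → 42
item=E: final_score=27 → 27
item=J: final_score=NULL, provisional=86 → 86
item=K: final_score=NULL, provisional=NULL, baseline=36 → 36
item=S: final_score=NULL, provisional=47 → 47
item=T: final_score=NULL, provisional=57 → 57
item=U: final_score=33 → 33
item=V: final_score=NULL, provisional=32 → 32
item=W: final_score=53 → 53
item=Y: final_score=0 → 0
item=Z: final_score=NULL, provisional=NULL, baseline=77 → 77

89, 36, 42, 27, 86, 36, 47, 57, 33, 32, 53, 0, 77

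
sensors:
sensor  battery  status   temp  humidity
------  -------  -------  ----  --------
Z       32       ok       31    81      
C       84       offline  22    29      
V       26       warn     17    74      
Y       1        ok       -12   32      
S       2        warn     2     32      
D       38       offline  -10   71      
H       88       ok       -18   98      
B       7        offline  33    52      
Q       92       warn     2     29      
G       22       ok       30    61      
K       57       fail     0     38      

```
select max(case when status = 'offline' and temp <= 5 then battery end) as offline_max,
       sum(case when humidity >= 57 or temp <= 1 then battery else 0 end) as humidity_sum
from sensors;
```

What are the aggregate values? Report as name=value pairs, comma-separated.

offline_max=38, humidity_sum=264

[offline_max: status = 'offline' and temp <= 5]
sensor=Z: ✗
sensor=C: ✗
sensor=V: ✗
sensor=Y: ✗
sensor=S: ✗
sensor=D: ✓ → 38
sensor=H: ✗
sensor=B: ✗
sensor=Q: ✗
sensor=G: ✗
sensor=K: ✗
offline_max = MAX(38) = 38
—
[humidity_sum: humidity >= 57 or temp <= 1]
sensor=Z: ✓ → 32
sensor=C: ✗
sensor=V: ✓ → 26
sensor=Y: ✓ → 1
sensor=S: ✗
sensor=D: ✓ → 38
sensor=H: ✓ → 88
sensor=B: ✗
sensor=Q: ✗
sensor=G: ✓ → 22
sensor=K: ✓ → 57
humidity_sum = 32 + 26 + 1 + 38 + 88 + 22 + 57 = 264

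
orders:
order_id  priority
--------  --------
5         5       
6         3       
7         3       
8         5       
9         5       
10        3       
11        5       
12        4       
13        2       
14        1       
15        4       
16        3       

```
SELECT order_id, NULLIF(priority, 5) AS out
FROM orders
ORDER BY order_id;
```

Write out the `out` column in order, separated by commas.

NULL, 3, 3, NULL, NULL, 3, NULL, 4, 2, 1, 4, 3

order_id=5: priority=5 vs 5: equal → NULL
order_id=6: priority=3 vs 5: differ → 3
order_id=7: priority=3 vs 5: differ → 3
order_id=8: priority=5 vs 5: equal → NULL
order_id=9: priority=5 vs 5: equal → NULL
order_id=10: priority=3 vs 5: differ → 3
order_id=11: priority=5 vs 5: equal → NULL
order_id=12: priority=4 vs 5: differ → 4
order_id=13: priority=2 vs 5: differ → 2
order_id=14: priority=1 vs 5: differ → 1
order_id=15: priority=4 vs 5: differ → 4
order_id=16: priority=3 vs 5: differ → 3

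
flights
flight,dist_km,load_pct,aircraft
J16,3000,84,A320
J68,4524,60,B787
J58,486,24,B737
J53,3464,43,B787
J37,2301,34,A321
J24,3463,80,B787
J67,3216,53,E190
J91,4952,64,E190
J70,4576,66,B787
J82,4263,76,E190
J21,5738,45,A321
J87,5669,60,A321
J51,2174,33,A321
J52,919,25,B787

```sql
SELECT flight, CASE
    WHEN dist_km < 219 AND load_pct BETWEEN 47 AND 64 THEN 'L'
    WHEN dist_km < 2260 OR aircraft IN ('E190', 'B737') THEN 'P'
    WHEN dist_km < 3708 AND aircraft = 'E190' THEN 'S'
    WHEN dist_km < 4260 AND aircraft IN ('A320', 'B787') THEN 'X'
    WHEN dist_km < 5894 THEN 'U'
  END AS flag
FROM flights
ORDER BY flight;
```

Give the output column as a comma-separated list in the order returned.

X, U, X, U, P, P, X, P, P, U, U, P, U, P

flight=J16: dist_km < 4260 AND aircraft IN ('A320', 'B787') → X
flight=J21: dist_km < 5894 → U
flight=J24: dist_km < 4260 AND aircraft IN ('A320', 'B787') → X
flight=J37: dist_km < 5894 → U
flight=J51: dist_km < 2260 OR aircraft IN ('E190', 'B737') → P
flight=J52: dist_km < 2260 OR aircraft IN ('E190', 'B737') → P
flight=J53: dist_km < 4260 AND aircraft IN ('A320', 'B787') → X
flight=J58: dist_km < 2260 OR aircraft IN ('E190', 'B737') → P
flight=J67: dist_km < 2260 OR aircraft IN ('E190', 'B737') → P
flight=J68: dist_km < 5894 → U
flight=J70: dist_km < 5894 → U
flight=J82: dist_km < 2260 OR aircraft IN ('E190', 'B737') → P
flight=J87: dist_km < 5894 → U
flight=J91: dist_km < 2260 OR aircraft IN ('E190', 'B737') → P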